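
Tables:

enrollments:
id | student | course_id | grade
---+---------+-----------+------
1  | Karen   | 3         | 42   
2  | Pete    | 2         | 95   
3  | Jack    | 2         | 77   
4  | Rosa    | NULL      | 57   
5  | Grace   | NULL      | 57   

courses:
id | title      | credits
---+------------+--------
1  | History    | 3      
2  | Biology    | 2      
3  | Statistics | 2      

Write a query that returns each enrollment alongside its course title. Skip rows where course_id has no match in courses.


INNER JOIN keeps only enrollments rows whose course_id matches an id in courses. Walk through each enrollment:
  - enrollment 1 (Karen): course_id=3 -> matches Statistics
  - enrollment 2 (Pete): course_id=2 -> matches Biology
  - enrollment 3 (Jack): course_id=2 -> matches Biology
  - enrollment 4 (Rosa): course_id=NULL, no match -> dropped
  - enrollment 5 (Grace): course_id=NULL, no match -> dropped
So 2 of 5 rows are dropped.

SQL:
SELECT a.student, b.title AS course
FROM enrollments a
INNER JOIN courses b ON a.course_id = b.id

Result:
student | course    
--------+-----------
Karen   | Statistics
Pete    | Biology   
Jack    | Biology   


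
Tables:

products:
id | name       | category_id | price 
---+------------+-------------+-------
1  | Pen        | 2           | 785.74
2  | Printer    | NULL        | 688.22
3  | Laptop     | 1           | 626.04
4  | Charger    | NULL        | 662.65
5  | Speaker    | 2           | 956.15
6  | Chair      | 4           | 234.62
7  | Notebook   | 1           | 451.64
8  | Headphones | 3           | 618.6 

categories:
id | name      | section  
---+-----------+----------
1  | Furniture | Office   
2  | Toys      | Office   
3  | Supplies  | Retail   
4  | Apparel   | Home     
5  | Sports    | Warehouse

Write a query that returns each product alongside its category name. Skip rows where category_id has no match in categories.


INNER JOIN keeps only products rows whose category_id matches an id in categories. Walk through each product:
  - product 1 (Pen): category_id=2 -> matches Toys
  - product 2 (Printer): category_id=NULL, no match -> dropped
  - product 3 (Laptop): category_id=1 -> matches Furniture
  - product 4 (Charger): category_id=NULL, no match -> dropped
  - product 5 (Speaker): category_id=2 -> matches Toys
  - product 6 (Chair): category_id=4 -> matches Apparel
  - product 7 (Notebook): category_id=1 -> matches Furniture
  - product 8 (Headphones): category_id=3 -> matches Supplies
So 2 of 8 rows are dropped.

SQL:
SELECT a.name, b.name AS category
FROM products a
INNER JOIN categories b ON a.category_id = b.id

Result:
name       | category 
-----------+----------
Pen        | Toys     
Laptop     | Furniture
Speaker    | Toys     
Chair      | Apparel  
Notebook   | Furniture
Headphones | Supplies 


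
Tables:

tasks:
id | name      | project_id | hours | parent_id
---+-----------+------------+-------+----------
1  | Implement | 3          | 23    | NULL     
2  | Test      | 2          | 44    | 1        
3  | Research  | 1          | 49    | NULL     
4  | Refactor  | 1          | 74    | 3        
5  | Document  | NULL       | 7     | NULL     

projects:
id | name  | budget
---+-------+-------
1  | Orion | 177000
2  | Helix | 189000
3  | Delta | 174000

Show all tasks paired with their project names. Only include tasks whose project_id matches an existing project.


INNER JOIN keeps only tasks rows whose project_id matches an id in projects. Walk through each task:
  - task 1 (Implement): project_id=3 -> matches Delta
  - task 2 (Test): project_id=2 -> matches Helix
  - task 3 (Research): project_id=1 -> matches Orion
  - task 4 (Refactor): project_id=1 -> matches Orion
  - task 5 (Document): project_id=NULL, no match -> dropped
So 1 of 5 rows is dropped.

SQL:
SELECT a.name, b.name AS project
FROM tasks a
INNER JOIN projects b ON a.project_id = b.id

Result:
name      | project
----------+--------
Implement | Delta  
Test      | Helix  
Research  | Orion  
Refactor  | Orion  


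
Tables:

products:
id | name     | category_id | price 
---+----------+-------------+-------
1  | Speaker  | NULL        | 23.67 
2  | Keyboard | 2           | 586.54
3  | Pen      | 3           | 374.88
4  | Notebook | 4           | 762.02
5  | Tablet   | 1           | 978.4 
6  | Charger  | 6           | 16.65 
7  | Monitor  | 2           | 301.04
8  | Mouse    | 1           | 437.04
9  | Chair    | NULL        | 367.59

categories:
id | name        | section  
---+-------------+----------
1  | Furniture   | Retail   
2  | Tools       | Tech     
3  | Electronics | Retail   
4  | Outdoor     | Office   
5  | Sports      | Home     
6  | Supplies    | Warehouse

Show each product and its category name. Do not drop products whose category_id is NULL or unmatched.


LEFT JOIN keeps every row from products (the left table); where category_id has no match in categories, the category columns become NULL. Walk through each product:
  - product 1 (Speaker): category_id=NULL, no match -> kept with NULL
  - product 2 (Keyboard): category_id=2 -> matches Tools
  - product 3 (Pen): category_id=3 -> matches Electronics
  - product 4 (Notebook): category_id=4 -> matches Outdoor
  - product 5 (Tablet): category_id=1 -> matches Furniture
  - product 6 (Charger): category_id=6 -> matches Supplies
  - product 7 (Monitor): category_id=2 -> matches Tools
  - product 8 (Mouse): category_id=1 -> matches Furniture
  - product 9 (Chair): category_id=NULL, no match -> kept with NULL
All 9 rows appear; 2 have NULL category.

SQL:
SELECT a.name, b.name AS category
FROM products a
LEFT JOIN categories b ON a.category_id = b.id

Result:
name     | category   
---------+------------
Speaker  | NULL       
Keyboard | Tools      
Pen      | Electronics
Notebook | Outdoor    
Tablet   | Furniture  
Charger  | Supplies   
Monitor  | Tools      
Mouse    | Furniture  
Chair    | NULL       


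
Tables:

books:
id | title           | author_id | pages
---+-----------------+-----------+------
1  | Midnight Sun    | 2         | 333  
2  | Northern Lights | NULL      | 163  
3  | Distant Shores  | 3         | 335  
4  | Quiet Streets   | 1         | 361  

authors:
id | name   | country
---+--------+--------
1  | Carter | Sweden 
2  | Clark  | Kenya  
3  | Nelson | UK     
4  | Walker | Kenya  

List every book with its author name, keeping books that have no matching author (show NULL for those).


LEFT JOIN keeps every row from books (the left table); where author_id has no match in authors, the author columns become NULL. Walk through each book:
  - book 1 (Midnight Sun): author_id=2 -> matches Clark
  - book 2 (Northern Lights): author_id=NULL, no match -> kept with NULL
  - book 3 (Distant Shores): author_id=3 -> matches Nelson
  - book 4 (Quiet Streets): author_id=1 -> matches Carter
All 4 rows appear; 1 has NULL author.

SQL:
SELECT a.title, b.name AS author
FROM books a
LEFT JOIN authors b ON a.author_id = b.id

Result:
title           | author
----------------+-------
Midnight Sun    | Clark 
Northern Lights | NULL  
Distant Shores  | Nelson
Quiet Streets   | Carter


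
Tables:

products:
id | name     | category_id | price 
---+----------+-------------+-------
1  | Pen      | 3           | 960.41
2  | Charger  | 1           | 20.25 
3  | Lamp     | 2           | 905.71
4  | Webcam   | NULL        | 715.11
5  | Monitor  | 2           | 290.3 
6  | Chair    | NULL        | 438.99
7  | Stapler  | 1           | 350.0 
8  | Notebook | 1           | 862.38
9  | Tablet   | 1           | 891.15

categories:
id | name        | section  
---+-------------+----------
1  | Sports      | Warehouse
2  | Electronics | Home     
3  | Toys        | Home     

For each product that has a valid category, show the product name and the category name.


INNER JOIN keeps only products rows whose category_id matches an id in categories. Walk through each product:
  - product 1 (Pen): category_id=3 -> matches Toys
  - product 2 (Charger): category_id=1 -> matches Sports
  - product 3 (Lamp): category_id=2 -> matches Electronics
  - product 4 (Webcam): category_id=NULL, no match -> dropped
  - product 5 (Monitor): category_id=2 -> matches Electronics
  - product 6 (Chair): category_id=NULL, no match -> dropped
  - product 7 (Stapler): category_id=1 -> matches Sports
  - product 8 (Notebook): category_id=1 -> matches Sports
  - product 9 (Tablet): category_id=1 -> matches Sports
So 2 of 9 rows are dropped.

SQL:
SELECT a.name, b.name AS category
FROM products a
INNER JOIN categories b ON a.category_id = b.id

Result:
name     | category   
---------+------------
Pen      | Toys       
Charger  | Sports     
Lamp     | Electronics
Monitor  | Electronics
Stapler  | Sports     
Notebook | Sports     
Tablet   | Sports     


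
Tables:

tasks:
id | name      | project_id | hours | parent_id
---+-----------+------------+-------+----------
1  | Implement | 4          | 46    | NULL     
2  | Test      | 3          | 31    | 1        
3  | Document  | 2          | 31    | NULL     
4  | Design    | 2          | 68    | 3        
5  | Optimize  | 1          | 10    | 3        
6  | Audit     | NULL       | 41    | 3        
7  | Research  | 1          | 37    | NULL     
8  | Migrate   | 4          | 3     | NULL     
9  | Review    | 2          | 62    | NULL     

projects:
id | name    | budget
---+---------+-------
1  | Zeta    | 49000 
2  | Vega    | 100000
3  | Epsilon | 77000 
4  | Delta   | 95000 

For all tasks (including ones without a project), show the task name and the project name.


LEFT JOIN keeps every row from tasks (the left table); where project_id has no match in projects, the project columns become NULL. Walk through each task:
  - task 1 (Implement): project_id=4 -> matches Delta
  - task 2 (Test): project_id=3 -> matches Epsilon
  - task 3 (Document): project_id=2 -> matches Vega
  - task 4 (Design): project_id=2 -> matches Vega
  - task 5 (Optimize): project_id=1 -> matches Zeta
  - task 6 (Audit): project_id=NULL, no match -> kept with NULL
  - task 7 (Research): project_id=1 -> matches Zeta
  - task 8 (Migrate): project_id=4 -> matches Delta
  - task 9 (Review): project_id=2 -> matches Vega
All 9 rows appear; 1 has NULL project.

SQL:
SELECT a.name, b.name AS project
FROM tasks a
LEFT JOIN projects b ON a.project_id = b.id

Result:
name      | project
----------+--------
Implement | Delta  
Test      | Epsilon
Document  | Vega   
Design    | Vega   
Optimize  | Zeta   
Audit     | NULL   
Research  | Zeta   
Migrate   | Delta  
Review    | Vega   


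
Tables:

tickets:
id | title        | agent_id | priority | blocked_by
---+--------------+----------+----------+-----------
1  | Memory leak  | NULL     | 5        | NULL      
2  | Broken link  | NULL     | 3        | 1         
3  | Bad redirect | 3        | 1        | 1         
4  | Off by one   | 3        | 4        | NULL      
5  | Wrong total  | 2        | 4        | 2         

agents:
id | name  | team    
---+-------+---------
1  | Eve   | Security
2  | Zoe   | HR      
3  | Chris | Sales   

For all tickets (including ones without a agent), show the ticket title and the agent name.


LEFT JOIN keeps every row from tickets (the left table); where agent_id has no match in agents, the agent columns become NULL. Walk through each ticket:
  - ticket 1 (Memory leak): agent_id=NULL, no match -> kept with NULL
  - ticket 2 (Broken link): agent_id=NULL, no match -> kept with NULL
  - ticket 3 (Bad redirect): agent_id=3 -> matches Chris
  - ticket 4 (Off by one): agent_id=3 -> matches Chris
  - ticket 5 (Wrong total): agent_id=2 -> matches Zoe
All 5 rows appear; 2 have NULL agent.

SQL:
SELECT a.title, b.name AS agent
FROM tickets a
LEFT JOIN agents b ON a.agent_id = b.id

Result:
title        | agent
-------------+------
Memory leak  | NULL 
Broken link  | NULL 
Bad redirect | Chris
Off by one   | Chris
Wrong total  | Zoe  


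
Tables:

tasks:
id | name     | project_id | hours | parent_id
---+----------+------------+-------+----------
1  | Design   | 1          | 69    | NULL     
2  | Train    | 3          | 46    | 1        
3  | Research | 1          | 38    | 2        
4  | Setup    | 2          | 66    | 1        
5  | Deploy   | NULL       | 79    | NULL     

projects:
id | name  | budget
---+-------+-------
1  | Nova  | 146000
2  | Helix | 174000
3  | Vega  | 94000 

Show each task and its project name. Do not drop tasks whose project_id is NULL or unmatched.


LEFT JOIN keeps every row from tasks (the left table); where project_id has no match in projects, the project columns become NULL. Walk through each task:
  - task 1 (Design): project_id=1 -> matches Nova
  - task 2 (Train): project_id=3 -> matches Vega
  - task 3 (Research): project_id=1 -> matches Nova
  - task 4 (Setup): project_id=2 -> matches Helix
  - task 5 (Deploy): project_id=NULL, no match -> kept with NULL
All 5 rows appear; 1 has NULL project.

SQL:
SELECT a.name, b.name AS project
FROM tasks a
LEFT JOIN projects b ON a.project_id = b.id

Result:
name     | project
---------+--------
Design   | Nova   
Train    | Vega   
Research | Nova   
Setup    | Helix  
Deploy   | NULL   


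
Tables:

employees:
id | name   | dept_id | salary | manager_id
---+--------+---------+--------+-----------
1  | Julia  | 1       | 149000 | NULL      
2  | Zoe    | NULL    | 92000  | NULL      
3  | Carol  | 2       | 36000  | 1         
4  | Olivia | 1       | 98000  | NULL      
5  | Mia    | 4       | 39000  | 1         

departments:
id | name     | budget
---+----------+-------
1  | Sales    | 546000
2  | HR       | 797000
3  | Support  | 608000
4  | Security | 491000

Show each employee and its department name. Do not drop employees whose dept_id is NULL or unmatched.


LEFT JOIN keeps every row from employees (the left table); where dept_id has no match in departments, the department columns become NULL. Walk through each employee:
  - employee 1 (Julia): dept_id=1 -> matches Sales
  - employee 2 (Zoe): dept_id=NULL, no match -> kept with NULL
  - employee 3 (Carol): dept_id=2 -> matches HR
  - employee 4 (Olivia): dept_id=1 -> matches Sales
  - employee 5 (Mia): dept_id=4 -> matches Security
All 5 rows appear; 1 has NULL department.

SQL:
SELECT a.name, b.name AS department
FROM employees a
LEFT JOIN departments b ON a.dept_id = b.id

Result:
name   | department
-------+-----------
Julia  | Sales     
Zoe    | NULL      
Carol  | HR        
Olivia | Sales     
Mia    | Security  


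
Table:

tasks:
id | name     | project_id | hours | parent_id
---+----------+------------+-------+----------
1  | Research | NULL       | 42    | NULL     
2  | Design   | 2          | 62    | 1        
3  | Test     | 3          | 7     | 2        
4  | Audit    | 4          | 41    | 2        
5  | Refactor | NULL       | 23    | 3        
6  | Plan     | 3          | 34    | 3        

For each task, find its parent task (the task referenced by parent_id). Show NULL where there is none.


This is a self-join: tasks is joined to a second copy of itself, matching each row's parent_id to another row's id. Use LEFT JOIN so rows with parent_id=NULL are kept.
  - task 1 (Research): parent_id=NULL -> NULL
  - task 2 (Design): parent_id=1 -> Research
  - task 3 (Test): parent_id=2 -> Design
  - task 4 (Audit): parent_id=2 -> Design
  - task 5 (Refactor): parent_id=3 -> Test
  - task 6 (Plan): parent_id=3 -> Test

SQL:
SELECT a.name AS item, b.name AS parent
FROM tasks a
LEFT JOIN tasks b ON a.parent_id = b.id

Result:
item     | parent  
---------+---------
Research | NULL    
Design   | Research
Test     | Design  
Audit    | Design  
Refactor | Test    
Plan     | Test    


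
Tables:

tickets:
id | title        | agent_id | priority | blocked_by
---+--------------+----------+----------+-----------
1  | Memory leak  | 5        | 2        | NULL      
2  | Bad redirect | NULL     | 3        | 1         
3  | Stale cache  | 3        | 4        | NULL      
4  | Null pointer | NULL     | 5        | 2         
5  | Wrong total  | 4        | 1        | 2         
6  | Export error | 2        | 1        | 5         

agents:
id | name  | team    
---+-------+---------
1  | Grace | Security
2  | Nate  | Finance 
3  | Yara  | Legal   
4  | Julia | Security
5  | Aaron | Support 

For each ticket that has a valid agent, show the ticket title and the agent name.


INNER JOIN keeps only tickets rows whose agent_id matches an id in agents. Walk through each ticket:
  - ticket 1 (Memory leak): agent_id=5 -> matches Aaron
  - ticket 2 (Bad redirect): agent_id=NULL, no match -> dropped
  - ticket 3 (Stale cache): agent_id=3 -> matches Yara
  - ticket 4 (Null pointer): agent_id=NULL, no match -> dropped
  - ticket 5 (Wrong total): agent_id=4 -> matches Julia
  - ticket 6 (Export error): agent_id=2 -> matches Nate
So 2 of 6 rows are dropped.

SQL:
SELECT a.title, b.name AS agent
FROM tickets a
INNER JOIN agents b ON a.agent_id = b.id

Result:
title        | agent
-------------+------
Memory leak  | Aaron
Stale cache  | Yara 
Wrong total  | Julia
Export error | Nate 


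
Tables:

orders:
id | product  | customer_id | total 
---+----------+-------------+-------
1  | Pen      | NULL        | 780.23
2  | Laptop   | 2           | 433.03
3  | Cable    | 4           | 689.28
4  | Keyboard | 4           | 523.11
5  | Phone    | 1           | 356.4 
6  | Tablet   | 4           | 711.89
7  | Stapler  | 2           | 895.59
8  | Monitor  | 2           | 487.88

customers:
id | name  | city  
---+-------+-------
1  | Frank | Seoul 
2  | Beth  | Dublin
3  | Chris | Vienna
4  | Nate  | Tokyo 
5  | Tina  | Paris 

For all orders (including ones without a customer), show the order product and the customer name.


LEFT JOIN keeps every row from orders (the left table); where customer_id has no match in customers, the customer columns become NULL. Walk through each order:
  - order 1 (Pen): customer_id=NULL, no match -> kept with NULL
  - order 2 (Laptop): customer_id=2 -> matches Beth
  - order 3 (Cable): customer_id=4 -> matches Nate
  - order 4 (Keyboard): customer_id=4 -> matches Nate
  - order 5 (Phone): customer_id=1 -> matches Frank
  - order 6 (Tablet): customer_id=4 -> matches Nate
  - order 7 (Stapler): customer_id=2 -> matches Beth
  - order 8 (Monitor): customer_id=2 -> matches Beth
All 8 rows appear; 1 has NULL customer.

SQL:
SELECT a.product, b.name AS customer
FROM orders a
LEFT JOIN customers b ON a.customer_id = b.id

Result:
product  | customer
---------+---------
Pen      | NULL    
Laptop   | Beth    
Cable    | Nate    
Keyboard | Nate    
Phone    | Frank   
Tablet   | Nate    
Stapler  | Beth    
Monitor  | Beth    


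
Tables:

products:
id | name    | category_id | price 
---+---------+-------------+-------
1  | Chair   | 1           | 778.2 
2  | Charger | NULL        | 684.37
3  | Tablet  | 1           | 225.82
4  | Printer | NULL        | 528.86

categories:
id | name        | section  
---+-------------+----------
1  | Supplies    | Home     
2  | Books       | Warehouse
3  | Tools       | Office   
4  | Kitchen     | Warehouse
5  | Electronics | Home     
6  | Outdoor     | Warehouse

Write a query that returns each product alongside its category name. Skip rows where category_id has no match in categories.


INNER JOIN keeps only products rows whose category_id matches an id in categories. Walk through each product:
  - product 1 (Chair): category_id=1 -> matches Supplies
  - product 2 (Charger): category_id=NULL, no match -> dropped
  - product 3 (Tablet): category_id=1 -> matches Supplies
  - product 4 (Printer): category_id=NULL, no match -> dropped
So 2 of 4 rows are dropped.

SQL:
SELECT a.name, b.name AS category
FROM products a
INNER JOIN categories b ON a.category_id = b.id

Result:
name   | category
-------+---------
Chair  | Supplies
Tablet | Supplies


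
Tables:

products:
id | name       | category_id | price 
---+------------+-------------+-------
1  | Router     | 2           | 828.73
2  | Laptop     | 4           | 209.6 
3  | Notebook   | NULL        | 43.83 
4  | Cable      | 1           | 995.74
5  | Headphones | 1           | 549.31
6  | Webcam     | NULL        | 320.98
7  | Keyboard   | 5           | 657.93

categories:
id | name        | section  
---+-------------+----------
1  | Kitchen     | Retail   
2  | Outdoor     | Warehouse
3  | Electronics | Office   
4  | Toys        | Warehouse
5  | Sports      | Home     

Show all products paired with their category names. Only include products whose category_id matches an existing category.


INNER JOIN keeps only products rows whose category_id matches an id in categories. Walk through each product:
  - product 1 (Router): category_id=2 -> matches Outdoor
  - product 2 (Laptop): category_id=4 -> matches Toys
  - product 3 (Notebook): category_id=NULL, no match -> dropped
  - product 4 (Cable): category_id=1 -> matches Kitchen
  - product 5 (Headphones): category_id=1 -> matches Kitchen
  - product 6 (Webcam): category_id=NULL, no match -> dropped
  - product 7 (Keyboard): category_id=5 -> matches Sports
So 2 of 7 rows are dropped.

SQL:
SELECT a.name, b.name AS category
FROM products a
INNER JOIN categories b ON a.category_id = b.id

Result:
name       | category
-----------+---------
Router     | Outdoor 
Laptop     | Toys    
Cable      | Kitchen 
Headphones | Kitchen 
Keyboard   | Sports  


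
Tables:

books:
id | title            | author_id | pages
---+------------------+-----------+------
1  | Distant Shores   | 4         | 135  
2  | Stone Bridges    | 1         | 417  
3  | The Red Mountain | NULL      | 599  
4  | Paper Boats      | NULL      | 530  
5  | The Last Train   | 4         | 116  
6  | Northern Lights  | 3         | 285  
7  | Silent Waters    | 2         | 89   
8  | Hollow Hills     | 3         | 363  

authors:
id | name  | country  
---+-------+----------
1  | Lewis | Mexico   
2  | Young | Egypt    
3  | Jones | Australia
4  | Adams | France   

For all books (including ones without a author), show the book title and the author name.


LEFT JOIN keeps every row from books (the left table); where author_id has no match in authors, the author columns become NULL. Walk through each book:
  - book 1 (Distant Shores): author_id=4 -> matches Adams
  - book 2 (Stone Bridges): author_id=1 -> matches Lewis
  - book 3 (The Red Mountain): author_id=NULL, no match -> kept with NULL
  - book 4 (Paper Boats): author_id=NULL, no match -> kept with NULL
  - book 5 (The Last Train): author_id=4 -> matches Adams
  - book 6 (Northern Lights): author_id=3 -> matches Jones
  - book 7 (Silent Waters): author_id=2 -> matches Young
  - book 8 (Hollow Hills): author_id=3 -> matches Jones
All 8 rows appear; 2 have NULL author.

SQL:
SELECT a.title, b.name AS author
FROM books a
LEFT JOIN authors b ON a.author_id = b.id

Result:
title            | author
-----------------+-------
Distant Shores   | Adams 
Stone Bridges    | Lewis 
The Red Mountain | NULL  
Paper Boats      | NULL  
The Last Train   | Adams 
Northern Lights  | Jones 
Silent Waters    | Young 
Hollow Hills     | Jones 


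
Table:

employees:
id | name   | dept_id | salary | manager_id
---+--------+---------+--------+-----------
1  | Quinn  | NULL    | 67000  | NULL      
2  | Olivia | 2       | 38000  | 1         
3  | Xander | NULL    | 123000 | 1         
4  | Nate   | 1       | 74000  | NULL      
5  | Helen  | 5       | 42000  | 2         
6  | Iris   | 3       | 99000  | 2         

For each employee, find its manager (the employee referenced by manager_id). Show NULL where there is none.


This is a self-join: employees is joined to a second copy of itself, matching each row's manager_id to another row's id. Use LEFT JOIN so rows with manager_id=NULL are kept.
  - employee 1 (Quinn): manager_id=NULL -> NULL
  - employee 2 (Olivia): manager_id=1 -> Quinn
  - employee 3 (Xander): manager_id=1 -> Quinn
  - employee 4 (Nate): manager_id=NULL -> NULL
  - employee 5 (Helen): manager_id=2 -> Olivia
  - employee 6 (Iris): manager_id=2 -> Olivia

SQL:
SELECT a.name AS item, b.name AS manager
FROM employees a
LEFT JOIN employees b ON a.manager_id = b.id

Result:
item   | manager
-------+--------
Quinn  | NULL   
Olivia | Quinn  
Xander | Quinn  
Nate   | NULL   
Helen  | Olivia 
Iris   | Olivia 


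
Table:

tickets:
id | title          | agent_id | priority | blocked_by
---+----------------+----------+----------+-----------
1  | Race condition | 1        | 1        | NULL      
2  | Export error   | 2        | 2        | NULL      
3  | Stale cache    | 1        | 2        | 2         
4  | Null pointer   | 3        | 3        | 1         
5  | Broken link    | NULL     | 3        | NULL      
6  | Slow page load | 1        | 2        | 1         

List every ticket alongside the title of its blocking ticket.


This is a self-join: tickets is joined to a second copy of itself, matching each row's blocked_by to another row's id. Use LEFT JOIN so rows with blocked_by=NULL are kept.
  - ticket 1 (Race condition): blocked_by=NULL -> NULL
  - ticket 2 (Export error): blocked_by=NULL -> NULL
  - ticket 3 (Stale cache): blocked_by=2 -> Export error
  - ticket 4 (Null pointer): blocked_by=1 -> Race condition
  - ticket 5 (Broken link): blocked_by=NULL -> NULL
  - ticket 6 (Slow page load): blocked_by=1 -> Race condition

SQL:
SELECT a.title AS item, b.title AS blocked_by
FROM tickets a
LEFT JOIN tickets b ON a.blocked_by = b.id

Result:
item           | blocked_by    
---------------+---------------
Race condition | NULL          
Export error   | NULL          
Stale cache    | Export error  
Null pointer   | Race condition
Broken link    | NULL          
Slow page load | Race condition


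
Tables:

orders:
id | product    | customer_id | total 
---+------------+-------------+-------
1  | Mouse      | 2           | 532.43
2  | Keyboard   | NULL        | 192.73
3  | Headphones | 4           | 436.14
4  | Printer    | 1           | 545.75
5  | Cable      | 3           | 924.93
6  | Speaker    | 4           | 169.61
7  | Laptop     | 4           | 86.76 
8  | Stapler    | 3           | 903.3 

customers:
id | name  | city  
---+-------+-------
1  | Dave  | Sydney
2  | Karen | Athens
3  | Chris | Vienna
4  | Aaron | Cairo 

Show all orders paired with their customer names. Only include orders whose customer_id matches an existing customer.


INNER JOIN keeps only orders rows whose customer_id matches an id in customers. Walk through each order:
  - order 1 (Mouse): customer_id=2 -> matches Karen
  - order 2 (Keyboard): customer_id=NULL, no match -> dropped
  - order 3 (Headphones): customer_id=4 -> matches Aaron
  - order 4 (Printer): customer_id=1 -> matches Dave
  - order 5 (Cable): customer_id=3 -> matches Chris
  - order 6 (Speaker): customer_id=4 -> matches Aaron
  - order 7 (Laptop): customer_id=4 -> matches Aaron
  - order 8 (Stapler): customer_id=3 -> matches Chris
So 1 of 8 rows is dropped.

SQL:
SELECT a.product, b.name AS customer
FROM orders a
INNER JOIN customers b ON a.customer_id = b.id

Result:
product    | customer
-----------+---------
Mouse      | Karen   
Headphones | Aaron   
Printer    | Dave    
Cable      | Chris   
Speaker    | Aaron   
Laptop     | Aaron   
Stapler    | Chris   


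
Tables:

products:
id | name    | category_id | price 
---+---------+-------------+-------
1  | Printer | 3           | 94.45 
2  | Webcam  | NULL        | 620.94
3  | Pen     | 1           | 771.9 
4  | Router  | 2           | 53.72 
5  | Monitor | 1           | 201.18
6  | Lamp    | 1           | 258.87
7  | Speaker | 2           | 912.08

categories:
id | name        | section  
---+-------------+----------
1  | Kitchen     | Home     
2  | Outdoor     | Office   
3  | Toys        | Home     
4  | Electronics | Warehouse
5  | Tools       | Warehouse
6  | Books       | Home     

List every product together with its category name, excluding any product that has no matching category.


INNER JOIN keeps only products rows whose category_id matches an id in categories. Walk through each product:
  - product 1 (Printer): category_id=3 -> matches Toys
  - product 2 (Webcam): category_id=NULL, no match -> dropped
  - product 3 (Pen): category_id=1 -> matches Kitchen
  - product 4 (Router): category_id=2 -> matches Outdoor
  - product 5 (Monitor): category_id=1 -> matches Kitchen
  - product 6 (Lamp): category_id=1 -> matches Kitchen
  - product 7 (Speaker): category_id=2 -> matches Outdoor
So 1 of 7 rows is dropped.

SQL:
SELECT a.name, b.name AS category
FROM products a
INNER JOIN categories b ON a.category_id = b.id

Result:
name    | category
--------+---------
Printer | Toys    
Pen     | Kitchen 
Router  | Outdoor 
Monitor | Kitchen 
Lamp    | Kitchen 
Speaker | Outdoor 


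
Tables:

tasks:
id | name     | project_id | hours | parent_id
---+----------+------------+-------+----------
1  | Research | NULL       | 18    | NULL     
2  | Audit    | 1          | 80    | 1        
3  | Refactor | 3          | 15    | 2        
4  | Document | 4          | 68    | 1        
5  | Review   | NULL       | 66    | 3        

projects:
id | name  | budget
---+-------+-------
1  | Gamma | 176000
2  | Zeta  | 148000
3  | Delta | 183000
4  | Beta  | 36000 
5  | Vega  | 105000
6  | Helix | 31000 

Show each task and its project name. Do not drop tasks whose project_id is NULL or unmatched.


LEFT JOIN keeps every row from tasks (the left table); where project_id has no match in projects, the project columns become NULL. Walk through each task:
  - task 1 (Research): project_id=NULL, no match -> kept with NULL
  - task 2 (Audit): project_id=1 -> matches Gamma
  - task 3 (Refactor): project_id=3 -> matches Delta
  - task 4 (Document): project_id=4 -> matches Beta
  - task 5 (Review): project_id=NULL, no match -> kept with NULL
All 5 rows appear; 2 have NULL project.

SQL:
SELECT a.name, b.name AS project
FROM tasks a
LEFT JOIN projects b ON a.project_id = b.id

Result:
name     | project
---------+--------
Research | NULL   
Audit    | Gamma  
Refactor | Delta  
Document | Beta   
Review   | NULL   


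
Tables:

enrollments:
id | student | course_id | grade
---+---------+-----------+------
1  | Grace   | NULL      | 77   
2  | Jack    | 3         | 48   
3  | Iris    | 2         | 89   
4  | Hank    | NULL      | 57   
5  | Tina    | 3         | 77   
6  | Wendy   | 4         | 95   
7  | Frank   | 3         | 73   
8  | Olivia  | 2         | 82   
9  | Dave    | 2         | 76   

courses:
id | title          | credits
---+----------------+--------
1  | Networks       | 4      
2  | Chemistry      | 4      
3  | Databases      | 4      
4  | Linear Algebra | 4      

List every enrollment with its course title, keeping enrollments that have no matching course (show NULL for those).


LEFT JOIN keeps every row from enrollments (the left table); where course_id has no match in courses, the course columns become NULL. Walk through each enrollment:
  - enrollment 1 (Grace): course_id=NULL, no match -> kept with NULL
  - enrollment 2 (Jack): course_id=3 -> matches Databases
  - enrollment 3 (Iris): course_id=2 -> matches Chemistry
  - enrollment 4 (Hank): course_id=NULL, no match -> kept with NULL
  - enrollment 5 (Tina): course_id=3 -> matches Databases
  - enrollment 6 (Wendy): course_id=4 -> matches Linear Algebra
  - enrollment 7 (Frank): course_id=3 -> matches Databases
  - enrollment 8 (Olivia): course_id=2 -> matches Chemistry
  - enrollment 9 (Dave): course_id=2 -> matches Chemistry
All 9 rows appear; 2 have NULL course.

SQL:
SELECT a.student, b.title AS course
FROM enrollments a
LEFT JOIN courses b ON a.course_id = b.id

Result:
student | course        
--------+---------------
Grace   | NULL          
Jack    | Databases     
Iris    | Chemistry     
Hank    | NULL          
Tina    | Databases     
Wendy   | Linear Algebra
Frank   | Databases     
Olivia  | Chemistry     
Dave    | Chemistry     


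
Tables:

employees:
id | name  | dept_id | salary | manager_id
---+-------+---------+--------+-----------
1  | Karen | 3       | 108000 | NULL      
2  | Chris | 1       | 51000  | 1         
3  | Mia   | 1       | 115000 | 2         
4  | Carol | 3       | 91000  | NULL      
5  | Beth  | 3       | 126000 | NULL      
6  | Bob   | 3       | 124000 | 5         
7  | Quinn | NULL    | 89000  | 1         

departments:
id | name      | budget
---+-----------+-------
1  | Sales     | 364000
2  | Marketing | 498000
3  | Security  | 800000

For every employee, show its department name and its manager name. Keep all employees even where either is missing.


Two LEFT JOINs from the same base table employees: one to departments via dept_id, one to employees itself via manager_id. Both are LEFT so every employee is preserved.
Match against departments:
  - employee 1 (Karen): dept_id=3 -> matches Security
  - employee 2 (Chris): dept_id=1 -> matches Sales
  - employee 3 (Mia): dept_id=1 -> matches Sales
  - employee 4 (Carol): dept_id=3 -> matches Security
  - employee 5 (Beth): dept_id=3 -> matches Security
  - employee 6 (Bob): dept_id=3 -> matches Security
  - employee 7 (Quinn): dept_id=NULL, no match -> kept with NULL
Match against employees (self):
  - employee 1 (Karen): manager_id=NULL -> NULL
  - employee 2 (Chris): manager_id=1 -> Karen
  - employee 3 (Mia): manager_id=2 -> Chris
  - employee 4 (Carol): manager_id=NULL -> NULL
  - employee 5 (Beth): manager_id=NULL -> NULL
  - employee 6 (Bob): manager_id=5 -> Beth
  - employee 7 (Quinn): manager_id=1 -> Karen

SQL:
SELECT a.name, b.name AS department, c.name AS manager
FROM employees a
LEFT JOIN departments b ON a.dept_id = b.id
LEFT JOIN employees c ON a.manager_id = c.id

Result:
name  | department | manager
------+------------+--------
Karen | Security   | NULL   
Chris | Sales      | Karen  
Mia   | Sales      | Chris  
Carol | Security   | NULL   
Beth  | Security   | NULL   
Bob   | Security   | Beth   
Quinn | NULL       | Karen  


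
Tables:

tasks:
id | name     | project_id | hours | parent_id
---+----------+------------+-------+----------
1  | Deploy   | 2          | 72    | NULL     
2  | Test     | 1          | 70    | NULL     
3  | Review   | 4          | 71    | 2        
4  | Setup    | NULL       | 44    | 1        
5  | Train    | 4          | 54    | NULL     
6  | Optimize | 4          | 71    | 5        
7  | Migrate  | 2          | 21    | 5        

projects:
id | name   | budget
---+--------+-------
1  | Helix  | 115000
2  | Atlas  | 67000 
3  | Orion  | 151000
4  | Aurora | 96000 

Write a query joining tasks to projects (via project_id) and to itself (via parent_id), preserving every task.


Two LEFT JOINs from the same base table tasks: one to projects via project_id, one to tasks itself via parent_id. Both are LEFT so every task is preserved.
Match against projects:
  - task 1 (Deploy): project_id=2 -> matches Atlas
  - task 2 (Test): project_id=1 -> matches Helix
  - task 3 (Review): project_id=4 -> matches Aurora
  - task 4 (Setup): project_id=NULL, no match -> kept with NULL
  - task 5 (Train): project_id=4 -> matches Aurora
  - task 6 (Optimize): project_id=4 -> matches Aurora
  - task 7 (Migrate): project_id=2 -> matches Atlas
Match against tasks (self):
  - task 1 (Deploy): parent_id=NULL -> NULL
  - task 2 (Test): parent_id=NULL -> NULL
  - task 3 (Review): parent_id=2 -> Test
  - task 4 (Setup): parent_id=1 -> Deploy
  - task 5 (Train): parent_id=NULL -> NULL
  - task 6 (Optimize): parent_id=5 -> Train
  - task 7 (Migrate): parent_id=5 -> Train

SQL:
SELECT a.name, b.name AS project, c.name AS parent
FROM tasks a
LEFT JOIN projects b ON a.project_id = b.id
LEFT JOIN tasks c ON a.parent_id = c.id

Result:
name     | project | parent
---------+---------+-------
Deploy   | Atlas   | NULL  
Test     | Helix   | NULL  
Review   | Aurora  | Test  
Setup    | NULL    | Deploy
Train    | Aurora  | NULL  
Optimize | Aurora  | Train 
Migrate  | Atlas   | Train 


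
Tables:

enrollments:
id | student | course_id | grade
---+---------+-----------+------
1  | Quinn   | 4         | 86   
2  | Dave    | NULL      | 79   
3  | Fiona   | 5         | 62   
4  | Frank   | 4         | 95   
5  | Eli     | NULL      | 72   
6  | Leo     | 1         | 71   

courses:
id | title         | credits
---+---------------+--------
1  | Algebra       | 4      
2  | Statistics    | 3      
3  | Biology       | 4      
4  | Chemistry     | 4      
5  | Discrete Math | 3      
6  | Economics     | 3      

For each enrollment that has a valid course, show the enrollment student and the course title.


INNER JOIN keeps only enrollments rows whose course_id matches an id in courses. Walk through each enrollment:
  - enrollment 1 (Quinn): course_id=4 -> matches Chemistry
  - enrollment 2 (Dave): course_id=NULL, no match -> dropped
  - enrollment 3 (Fiona): course_id=5 -> matches Discrete Math
  - enrollment 4 (Frank): course_id=4 -> matches Chemistry
  - enrollment 5 (Eli): course_id=NULL, no match -> dropped
  - enrollment 6 (Leo): course_id=1 -> matches Algebra
So 2 of 6 rows are dropped.

SQL:
SELECT a.student, b.title AS course
FROM enrollments a
INNER JOIN courses b ON a.course_id = b.id

Result:
student | course       
--------+--------------
Quinn   | Chemistry    
Fiona   | Discrete Math
Frank   | Chemistry    
Leo     | Algebra      


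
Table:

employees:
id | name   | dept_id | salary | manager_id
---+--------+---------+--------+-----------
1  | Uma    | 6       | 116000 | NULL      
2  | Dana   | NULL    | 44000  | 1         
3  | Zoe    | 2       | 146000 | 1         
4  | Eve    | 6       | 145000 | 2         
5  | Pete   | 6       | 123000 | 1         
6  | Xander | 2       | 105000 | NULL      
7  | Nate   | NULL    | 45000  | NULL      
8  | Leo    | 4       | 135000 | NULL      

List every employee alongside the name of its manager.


This is a self-join: employees is joined to a second copy of itself, matching each row's manager_id to another row's id. Use LEFT JOIN so rows with manager_id=NULL are kept.
  - employee 1 (Uma): manager_id=NULL -> NULL
  - employee 2 (Dana): manager_id=1 -> Uma
  - employee 3 (Zoe): manager_id=1 -> Uma
  - employee 4 (Eve): manager_id=2 -> Dana
  - employee 5 (Pete): manager_id=1 -> Uma
  - employee 6 (Xander): manager_id=NULL -> NULL
  - employee 7 (Nate): manager_id=NULL -> NULL
  - employee 8 (Leo): manager_id=NULL -> NULL

SQL:
SELECT a.name AS item, b.name AS manager
FROM employees a
LEFT JOIN employees b ON a.manager_id = b.id

Result:
item   | manager
-------+--------
Uma    | NULL   
Dana   | Uma    
Zoe    | Uma    
Eve    | Dana   
Pete   | Uma    
Xander | NULL   
Nate   | NULL   
Leo    | NULL   


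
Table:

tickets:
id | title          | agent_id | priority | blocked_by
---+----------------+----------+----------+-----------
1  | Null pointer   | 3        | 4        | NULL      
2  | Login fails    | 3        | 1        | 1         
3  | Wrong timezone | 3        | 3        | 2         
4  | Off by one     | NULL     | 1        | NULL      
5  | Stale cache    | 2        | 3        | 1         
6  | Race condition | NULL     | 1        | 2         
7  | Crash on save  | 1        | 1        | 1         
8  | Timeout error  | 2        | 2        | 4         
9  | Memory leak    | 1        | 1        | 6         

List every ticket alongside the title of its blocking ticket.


This is a self-join: tickets is joined to a second copy of itself, matching each row's blocked_by to another row's id. Use LEFT JOIN so rows with blocked_by=NULL are kept.
  - ticket 1 (Null pointer): blocked_by=NULL -> NULL
  - ticket 2 (Login fails): blocked_by=1 -> Null pointer
  - ticket 3 (Wrong timezone): blocked_by=2 -> Login fails
  - ticket 4 (Off by one): blocked_by=NULL -> NULL
  - ticket 5 (Stale cache): blocked_by=1 -> Null pointer
  - ticket 6 (Race condition): blocked_by=2 -> Login fails
  - ticket 7 (Crash on save): blocked_by=1 -> Null pointer
  - ticket 8 (Timeout error): blocked_by=4 -> Off by one
  - ticket 9 (Memory leak): blocked_by=6 -> Race condition

SQL:
SELECT a.title AS item, b.title AS blocked_by
FROM tickets a
LEFT JOIN tickets b ON a.blocked_by = b.id

Result:
item           | blocked_by    
---------------+---------------
Null pointer   | NULL          
Login fails    | Null pointer  
Wrong timezone | Login fails   
Off by one     | NULL          
Stale cache    | Null pointer  
Race condition | Login fails   
Crash on save  | Null pointer  
Timeout error  | Off by one    
Memory leak    | Race condition


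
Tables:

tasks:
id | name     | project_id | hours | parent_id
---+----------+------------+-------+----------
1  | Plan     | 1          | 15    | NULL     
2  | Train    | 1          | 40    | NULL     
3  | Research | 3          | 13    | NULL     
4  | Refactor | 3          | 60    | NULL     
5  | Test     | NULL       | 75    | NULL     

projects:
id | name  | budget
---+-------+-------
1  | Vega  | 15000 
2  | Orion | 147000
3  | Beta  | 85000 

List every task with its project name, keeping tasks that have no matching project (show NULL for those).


LEFT JOIN keeps every row from tasks (the left table); where project_id has no match in projects, the project columns become NULL. Walk through each task:
  - task 1 (Plan): project_id=1 -> matches Vega
  - task 2 (Train): project_id=1 -> matches Vega
  - task 3 (Research): project_id=3 -> matches Beta
  - task 4 (Refactor): project_id=3 -> matches Beta
  - task 5 (Test): project_id=NULL, no match -> kept with NULL
All 5 rows appear; 1 has NULL project.

SQL:
SELECT a.name, b.name AS project
FROM tasks a
LEFT JOIN projects b ON a.project_id = b.id

Result:
name     | project
---------+--------
Plan     | Vega   
Train    | Vega   
Research | Beta   
Refactor | Beta   
Test     | NULL   
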